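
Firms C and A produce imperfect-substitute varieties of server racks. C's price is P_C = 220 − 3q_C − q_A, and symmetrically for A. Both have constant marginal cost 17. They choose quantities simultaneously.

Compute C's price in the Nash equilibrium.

Firm C's profit: π = q_C(220 − 3q_C − q_A) − 17q_C.
∂π/∂q_C = 203 − 6q_C − q_A = 0 ⇒ q_C = 203/6 − (1/6)q_A.
By symmetry q_A = q_C; substituting into the reaction function, (7/6)q_C = 203/6 and q_C = 29.
P_C = 220 − 3·29 − 29 = 104.

104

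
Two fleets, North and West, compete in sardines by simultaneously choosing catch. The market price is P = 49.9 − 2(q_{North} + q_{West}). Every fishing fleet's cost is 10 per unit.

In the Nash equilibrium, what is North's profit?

Fishing fleet North's profit: π = q_{North}(49.9 − 2(q_{North} + q_{West})) − 10q_{North}.
∂π/∂q_{North} = 39.9 − 4q_{North} − 2q_{West} = 0, so q_{North} = 9.975 − 0.5q_{West}.
By symmetry q_{West} = q_{North}; substituting into the reaction function, 1.5q_{North} = 9.975 and q_{North} = 6.65.
Price P = 49.9 − 2·13.3 = 23.3.
North's profit: (23.3 − 10)·6.65 = 88.445.

88.445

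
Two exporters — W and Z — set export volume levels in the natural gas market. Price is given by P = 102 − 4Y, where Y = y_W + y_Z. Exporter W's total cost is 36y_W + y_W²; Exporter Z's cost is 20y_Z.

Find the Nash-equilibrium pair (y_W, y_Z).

3.125, 8.6875

Exporter W's profit: π = y_W(102 − 4(y_W + y_Z)) − 36y_W − y_W².
∂π/∂y_W = 66 − 10y_W − 4y_Z = 0, so y_W = 6.6 − 0.4y_Z.
For Z: ∂π/∂y_Z = 82 − 8y_Z − 4y_W = 0 ⇒ y_Z = 10.25 − 0.5y_W.
Solving the two reaction functions simultaneously: (1 − (−0.4)(−0.5))y_W = 6.6 − 0.4·10.25, so 0.8y_W = 2.5 and y_W = 3.125.
Then y_Z = 10.25 − 0.5·3.125 = 8.6875.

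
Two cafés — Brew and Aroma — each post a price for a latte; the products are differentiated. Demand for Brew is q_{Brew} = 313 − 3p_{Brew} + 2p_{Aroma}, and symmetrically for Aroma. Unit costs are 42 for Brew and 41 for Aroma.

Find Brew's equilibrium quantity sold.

Brew's profit: π = (p_{Brew} − 42)(313 − 3p_{Brew} + 2p_{Aroma}).
∂π/∂p_{Brew} = 439 − 6p_{Brew} + 2p_{Aroma} = 0 ⇒ p_{Brew} = 439/6 + (1/3)p_{Aroma}.
Similarly p_{Aroma} = 218/3 + (1/3)p_{Brew}.
Solving the two reaction functions simultaneously: (1 − (1/3)(1/3))p_{Brew} = 439/6 + (1/3)·(218/3), so (8/9)p_{Brew} = 1753/18 and p_{Brew} = 109.5625.
Then p_{Aroma} = 218/3 + (1/3)·109.5625 = 109.1875.
q_{Brew} = 313 − 3·109.5625 + 2·109.1875 = 202.6875.

202.6875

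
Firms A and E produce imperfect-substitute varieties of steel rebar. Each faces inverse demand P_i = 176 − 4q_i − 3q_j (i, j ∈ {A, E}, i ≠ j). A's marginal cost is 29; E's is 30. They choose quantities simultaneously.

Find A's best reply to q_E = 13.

13.5

Firm A's profit: π = q_A(176 − 4q_A − 3q_E) − 29q_A.
∂π/∂q_A = 147 − 8q_A − 3q_E = 0 ⇒ q_A = 18.375 − 0.375q_E.
At q_E = 13: q_A = 18.375 − 0.375·13 = 13.5.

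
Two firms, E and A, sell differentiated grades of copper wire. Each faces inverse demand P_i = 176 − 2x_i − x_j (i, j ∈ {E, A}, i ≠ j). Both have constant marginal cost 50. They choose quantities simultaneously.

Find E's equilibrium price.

Firm E's profit: π = x_E(176 − 2x_E − x_A) − 50x_E.
∂π/∂x_E = 126 − 4x_E − x_A = 0 ⇒ x_E = 31.5 − 0.25x_A.
Setting x_E = x_A in the reaction function: x_E = 31.5 − 0.25x_E, so x_E = 31.5 / 1.25 = 25.2.
P_E = 176 − 2·25.2 − 25.2 = 100.4.

100.4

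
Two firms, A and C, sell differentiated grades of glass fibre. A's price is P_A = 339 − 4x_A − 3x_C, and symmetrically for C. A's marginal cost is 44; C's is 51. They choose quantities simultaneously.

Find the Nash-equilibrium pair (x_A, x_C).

27.2, 25.8

Firm A's profit: π = x_A(339 − 4x_A − 3x_C) − 44x_A.
∂π/∂x_A = 295 − 8x_A − 3x_C = 0 ⇒ x_A = 36.875 − 0.375x_C.
Similarly x_C = 36 − 0.375x_A.
Plugging x_C into A's best response: x_A = 36.875 − 0.375(36 − 0.375x_A) ⇒ (55/64)x_A = 23.375, so x_A = 27.2.
Then x_C = 36 − 0.375·27.2 = 25.8.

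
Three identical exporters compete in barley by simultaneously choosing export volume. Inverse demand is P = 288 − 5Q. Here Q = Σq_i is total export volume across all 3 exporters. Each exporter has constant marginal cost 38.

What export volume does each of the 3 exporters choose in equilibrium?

12.5

A representative exporter's profit is π_i = q_i(288 − 5Q) − 38q_i, with Q = q_i + Σ_{j≠i} q_j.
First-order condition: 250 − 10q_i − 5Σ_{j≠i} q_j = 0.
With identical exporters, set every q_j = q: then 250 − 10q − 10q = 0, i.e. q = 250/20 = 12.5.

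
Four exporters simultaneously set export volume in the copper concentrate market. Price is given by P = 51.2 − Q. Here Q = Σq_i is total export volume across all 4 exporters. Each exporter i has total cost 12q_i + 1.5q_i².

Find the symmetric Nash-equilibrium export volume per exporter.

4.9

A representative exporter's profit is π_i = q_i(51.2 − Q) − 12q_i − 1.5q_i², with Q = q_i + Σ_{j≠i} q_j.
First-order condition: 39.2 − 5q_i − Σ_{j≠i} q_j = 0.
With identical exporters, set every q_j = q: then 39.2 − 5q − 3q = 0, i.e. q = 39.2/8 = 4.9.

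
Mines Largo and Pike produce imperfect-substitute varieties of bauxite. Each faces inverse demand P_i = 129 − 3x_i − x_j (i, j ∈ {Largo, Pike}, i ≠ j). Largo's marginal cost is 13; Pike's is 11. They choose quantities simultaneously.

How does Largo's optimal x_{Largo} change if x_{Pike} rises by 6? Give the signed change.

Mine Largo's profit: π = x_{Largo}(129 − 3x_{Largo} − x_{Pike}) − 13x_{Largo}.
∂π/∂x_{Largo} = 116 − 6x_{Largo} − x_{Pike} = 0 ⇒ x_{Largo} = 58/3 − (1/6)x_{Pike}.
The reaction-function slope is −1/6, so a 6-unit rise in x_{Pike} moves x_{Largo} by −1/6 × 6 = −1. Largo's best response falls — the actions are strategic substitutes.

-1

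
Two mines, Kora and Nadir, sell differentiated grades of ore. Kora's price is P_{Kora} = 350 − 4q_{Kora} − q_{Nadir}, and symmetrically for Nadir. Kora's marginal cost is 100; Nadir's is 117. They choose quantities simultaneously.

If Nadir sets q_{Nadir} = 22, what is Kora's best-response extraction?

Mine Kora's profit: π = q_{Kora}(350 − 4q_{Kora} − q_{Nadir}) − 100q_{Kora}.
∂π/∂q_{Kora} = 250 − 8q_{Kora} − q_{Nadir} = 0 ⇒ q_{Kora} = 31.25 − 0.125q_{Nadir}.
At q_{Nadir} = 22: q_{Kora} = 31.25 − 0.125·22 = 28.5.

28.5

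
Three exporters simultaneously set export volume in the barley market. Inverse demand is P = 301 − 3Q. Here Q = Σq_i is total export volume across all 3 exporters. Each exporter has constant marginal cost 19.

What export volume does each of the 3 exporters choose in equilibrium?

A representative exporter's profit is π_i = q_i(301 − 3Q) − 19q_i, with Q = q_i + Σ_{j≠i} q_j.
First-order condition: 282 − 6q_i − 3Σ_{j≠i} q_j = 0.
In a symmetric equilibrium every exporter chooses the same q, so Σ_{j≠i} q_j = 2q. The condition becomes 282 − 12q = 0, giving q = 282/12 = 23.5.

23.5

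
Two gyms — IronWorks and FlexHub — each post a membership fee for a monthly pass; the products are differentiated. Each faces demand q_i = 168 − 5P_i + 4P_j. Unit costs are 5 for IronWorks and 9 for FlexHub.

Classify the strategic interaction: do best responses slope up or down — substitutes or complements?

strategic complements

IronWorks's profit: π = (P_{IronWorks} − 5)(168 − 5P_{IronWorks} + 4P_{FlexHub}).
∂π/∂P_{IronWorks} = 193 − 10P_{IronWorks} + 4P_{FlexHub} = 0 ⇒ P_{IronWorks} = 19.3 + 0.4P_{FlexHub}.
The best-response slope dP_{IronWorks}/dP_{FlexHub} = 0.4 > 0: the reaction function is upward-sloping, so the choices are strategic complements.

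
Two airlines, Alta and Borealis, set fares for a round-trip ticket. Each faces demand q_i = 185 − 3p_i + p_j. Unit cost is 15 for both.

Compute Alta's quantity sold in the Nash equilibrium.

Alta's profit: π = (p_{Alta} − 15)(185 − 3p_{Alta} + p_{Borealis}).
∂π/∂p_{Alta} = 230 − 6p_{Alta} + p_{Borealis} = 0 ⇒ p_{Alta} = 115/3 + (1/6)p_{Borealis}.
Setting p_{Alta} = p_{Borealis} in the reaction function: p_{Alta} = 115/3 + (1/6)p_{Alta}, so p_{Alta} = (115/3) / (5/6) = 46.
q_{Alta} = 185 − 3·46 + 46 = 93.

93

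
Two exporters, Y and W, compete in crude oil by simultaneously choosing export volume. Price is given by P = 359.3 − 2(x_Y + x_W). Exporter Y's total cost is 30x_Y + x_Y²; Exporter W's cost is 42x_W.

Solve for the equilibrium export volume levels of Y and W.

34.13, 62.26

Exporter Y's profit: π = x_Y(359.3 − 2(x_Y + x_W)) − 30x_Y − x_Y².
∂π/∂x_Y = 329.3 − 6x_Y − 2x_W = 0, so x_Y = 3293/60 − (1/3)x_W.
For W: ∂π/∂x_W = 317.3 − 4x_W − 2x_Y = 0 ⇒ x_W = 79.325 − 0.5x_Y.
Substituting the second reaction function into the first: x_Y = 3293/60 − (1/3)(79.325 − 0.5x_Y), which gives (5/6)x_Y = 3413/120 ⇒ x_Y = 34.13.
Then x_W = 79.325 − 0.5·34.13 = 62.26.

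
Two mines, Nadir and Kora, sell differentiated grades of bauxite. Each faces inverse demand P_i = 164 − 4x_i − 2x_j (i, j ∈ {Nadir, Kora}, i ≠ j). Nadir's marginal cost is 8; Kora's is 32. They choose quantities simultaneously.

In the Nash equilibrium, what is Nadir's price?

Mine Nadir's profit: π = x_{Nadir}(164 − 4x_{Nadir} − 2x_{Kora}) − 8x_{Nadir}.
∂π/∂x_{Nadir} = 156 − 8x_{Nadir} − 2x_{Kora} = 0 ⇒ x_{Nadir} = 19.5 − 0.25x_{Kora}.
Similarly x_{Kora} = 16.5 − 0.25x_{Nadir}.
Plugging x_{Kora} into Nadir's best response: x_{Nadir} = 19.5 − 0.25(16.5 − 0.25x_{Nadir}) ⇒ 0.9375x_{Nadir} = 15.375, so x_{Nadir} = 16.4.
Then x_{Kora} = 16.5 − 0.25·16.4 = 12.4.
P_{Nadir} = 164 − 4·16.4 − 2·12.4 = 73.6.

73.6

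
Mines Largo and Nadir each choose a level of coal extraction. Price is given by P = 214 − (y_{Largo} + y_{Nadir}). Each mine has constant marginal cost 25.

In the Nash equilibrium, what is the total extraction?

126

Mine Largo's profit: π = y_{Largo}(214 − (y_{Largo} + y_{Nadir})) − 25y_{Largo}.
∂π/∂y_{Largo} = 189 − 2y_{Largo} − y_{Nadir} = 0, so y_{Largo} = 94.5 − 0.5y_{Nadir}.
The game is symmetric, so in equilibrium y_{Nadir} = y_{Largo}: the reaction function gives 1.5y_{Largo} = 94.5, hence y_{Largo} = 63.
Total extraction: 63 + 63 = 126.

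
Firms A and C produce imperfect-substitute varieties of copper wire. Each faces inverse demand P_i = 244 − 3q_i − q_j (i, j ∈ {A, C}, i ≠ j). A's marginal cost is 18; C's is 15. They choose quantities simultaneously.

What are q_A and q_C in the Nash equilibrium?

32.2, 32.8

Firm A's profit: π = q_A(244 − 3q_A − q_C) − 18q_A.
∂π/∂q_A = 226 − 6q_A − q_C = 0 ⇒ q_A = 113/3 − (1/6)q_C.
Similarly q_C = 229/6 − (1/6)q_A.
Plugging q_C into A's best response: q_A = 113/3 − (1/6)(229/6 − (1/6)q_A) ⇒ (35/36)q_A = 1127/36, so q_A = 32.2.
Then q_C = 229/6 − (1/6)·32.2 = 32.8.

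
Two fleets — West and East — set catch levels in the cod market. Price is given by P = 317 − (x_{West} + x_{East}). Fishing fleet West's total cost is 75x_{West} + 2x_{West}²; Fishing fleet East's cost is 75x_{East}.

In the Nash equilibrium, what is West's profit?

1452

Fishing fleet West's profit: π = x_{West}(317 − (x_{West} + x_{East})) − 75x_{West} − 2x_{West}².
∂π/∂x_{West} = 242 − 6x_{West} − x_{East} = 0, so x_{West} = 121/3 − (1/6)x_{East}.
For East: ∂π/∂x_{East} = 242 − 2x_{East} − x_{West} = 0 ⇒ x_{East} = 121 − 0.5x_{West}.
Plugging x_{East} into West's best response: x_{West} = 121/3 − (1/6)(121 − 0.5x_{West}) ⇒ (11/12)x_{West} = 121/6, so x_{West} = 22.
Then x_{East} = 121 − 0.5·22 = 110.
Price P = 317 − 132 = 185.
West's profit: (185 − 75)·22 − 2(22)² = 1452.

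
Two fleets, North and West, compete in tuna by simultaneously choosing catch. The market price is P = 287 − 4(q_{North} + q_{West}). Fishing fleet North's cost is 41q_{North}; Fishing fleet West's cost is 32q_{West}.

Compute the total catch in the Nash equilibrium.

41.75

Fishing fleet North's profit: π = q_{North}(287 − 4(q_{North} + q_{West})) − 41q_{North}.
∂π/∂q_{North} = 246 − 8q_{North} − 4q_{West} = 0, so q_{North} = 30.75 − 0.5q_{West}.
By the same steps for West: q_{West} = 31.875 − 0.5q_{North}.
Substituting the second reaction function into the first: q_{North} = 30.75 − 0.5(31.875 − 0.5q_{North}), which gives 0.75q_{North} = 14.8125 ⇒ q_{North} = 19.75.
Then q_{West} = 31.875 − 0.5·19.75 = 22.
Total catch: 19.75 + 22 = 41.75.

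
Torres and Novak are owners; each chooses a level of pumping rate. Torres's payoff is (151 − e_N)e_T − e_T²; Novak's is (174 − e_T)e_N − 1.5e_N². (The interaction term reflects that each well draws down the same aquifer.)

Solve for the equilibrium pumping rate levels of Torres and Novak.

55.8, 39.4

Expanding Torres's payoff: 151e_T − e_Ne_T − e_T².
∂π/∂e_T = 151 − e_N − 2e_T = 0, so e_T = 75.5 − 0.5e_N.
Likewise for Novak: e_N = 58 − (1/3)e_T.
Solving the two reaction functions simultaneously: (1 − (−0.5)(−1/3))e_T = 75.5 − 0.5·58, so (5/6)e_T = 46.5 and e_T = 55.8.
Then e_N = 58 − (1/3)·55.8 = 39.4.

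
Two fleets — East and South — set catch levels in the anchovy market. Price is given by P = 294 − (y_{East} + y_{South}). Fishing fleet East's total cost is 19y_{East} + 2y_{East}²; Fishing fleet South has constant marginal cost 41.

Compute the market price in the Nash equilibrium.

154

Fishing fleet East's profit: π = y_{East}(294 − (y_{East} + y_{South})) − 19y_{East} − 2y_{East}².
∂π/∂y_{East} = 275 − 6y_{East} − y_{South} = 0, so y_{East} = 275/6 − (1/6)y_{South}.
For South: ∂π/∂y_{South} = 253 − 2y_{South} − y_{East} = 0 ⇒ y_{South} = 126.5 − 0.5y_{East}.
Solving the two reaction functions simultaneously: (1 − (−1/6)(−0.5))y_{East} = 275/6 − (1/6)·126.5, so (11/12)y_{East} = 24.75 and y_{East} = 27.
Then y_{South} = 126.5 − 0.5·27 = 113.
Equilibrium price: P = 294 − 140 = 154.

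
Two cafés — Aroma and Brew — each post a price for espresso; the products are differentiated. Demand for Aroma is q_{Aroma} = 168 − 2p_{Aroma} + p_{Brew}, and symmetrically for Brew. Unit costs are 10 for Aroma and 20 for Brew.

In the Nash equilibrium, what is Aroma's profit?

Aroma's profit: π = (p_{Aroma} − 10)(168 − 2p_{Aroma} + p_{Brew}).
∂π/∂p_{Aroma} = 188 − 4p_{Aroma} + p_{Brew} = 0 ⇒ p_{Aroma} = 47 + 0.25p_{Brew}.
Similarly p_{Brew} = 52 + 0.25p_{Aroma}.
Substituting the second reaction function into the first: p_{Aroma} = 47 + 0.25(52 + 0.25p_{Aroma}), which gives 0.9375p_{Aroma} = 60 ⇒ p_{Aroma} = 64.
Then p_{Brew} = 52 + 0.25·64 = 68.
q_{Aroma} = 168 − 2·64 + 68 = 108.
Profit = (64 − 10)·108 = 5832.

5832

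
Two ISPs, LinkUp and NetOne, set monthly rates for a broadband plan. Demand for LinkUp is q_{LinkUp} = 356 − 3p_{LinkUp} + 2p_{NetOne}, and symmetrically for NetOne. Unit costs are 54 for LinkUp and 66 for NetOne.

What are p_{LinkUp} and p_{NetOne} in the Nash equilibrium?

131.75, 136.25

LinkUp's profit: π = (p_{LinkUp} − 54)(356 − 3p_{LinkUp} + 2p_{NetOne}).
∂π/∂p_{LinkUp} = 518 − 6p_{LinkUp} + 2p_{NetOne} = 0 ⇒ p_{LinkUp} = 259/3 + (1/3)p_{NetOne}.
Similarly p_{NetOne} = 277/3 + (1/3)p_{LinkUp}.
Plugging p_{NetOne} into LinkUp's best response: p_{LinkUp} = 259/3 + (1/3)(277/3 + (1/3)p_{LinkUp}) ⇒ (8/9)p_{LinkUp} = 1054/9, so p_{LinkUp} = 131.75.
Then p_{NetOne} = 277/3 + (1/3)·131.75 = 136.25.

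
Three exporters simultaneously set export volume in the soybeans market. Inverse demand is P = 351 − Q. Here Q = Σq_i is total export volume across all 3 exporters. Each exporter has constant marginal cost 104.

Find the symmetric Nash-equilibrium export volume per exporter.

A representative exporter's profit is π_i = q_i(351 − Q) − 104q_i, with Q = q_i + Σ_{j≠i} q_j.
First-order condition: 247 − 2q_i − Σ_{j≠i} q_j = 0.
In a symmetric equilibrium every exporter chooses the same q, so Σ_{j≠i} q_j = 2q. The condition becomes 247 − 4q = 0, giving q = 247/4 = 61.75.

61.75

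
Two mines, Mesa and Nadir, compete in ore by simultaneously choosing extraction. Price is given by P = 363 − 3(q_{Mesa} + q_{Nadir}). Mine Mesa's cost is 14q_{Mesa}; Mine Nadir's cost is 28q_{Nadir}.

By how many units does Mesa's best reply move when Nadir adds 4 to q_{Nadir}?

-2

Mine Mesa's profit: π = q_{Mesa}(363 − 3(q_{Mesa} + q_{Nadir})) − 14q_{Mesa}.
∂π/∂q_{Mesa} = 349 − 6q_{Mesa} − 3q_{Nadir} = 0, so q_{Mesa} = 349/6 − 0.5q_{Nadir}.
The reaction-function slope is −0.5, so a 4-unit rise in q_{Nadir} moves q_{Mesa} by −0.5 × 4 = −2. Mesa's best response falls — the actions are strategic substitutes.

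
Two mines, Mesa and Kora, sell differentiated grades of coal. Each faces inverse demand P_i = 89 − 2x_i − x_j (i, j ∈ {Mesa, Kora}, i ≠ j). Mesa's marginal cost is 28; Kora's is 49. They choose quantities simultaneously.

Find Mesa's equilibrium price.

55.2

Mine Mesa's profit: π = x_{Mesa}(89 − 2x_{Mesa} − x_{Kora}) − 28x_{Mesa}.
∂π/∂x_{Mesa} = 61 − 4x_{Mesa} − x_{Kora} = 0 ⇒ x_{Mesa} = 15.25 − 0.25x_{Kora}.
Similarly x_{Kora} = 10 − 0.25x_{Mesa}.
Substituting the second reaction function into the first: x_{Mesa} = 15.25 − 0.25(10 − 0.25x_{Mesa}), which gives 0.9375x_{Mesa} = 12.75 ⇒ x_{Mesa} = 13.6.
Then x_{Kora} = 10 − 0.25·13.6 = 6.6.
P_{Mesa} = 89 − 2·13.6 − 6.6 = 55.2.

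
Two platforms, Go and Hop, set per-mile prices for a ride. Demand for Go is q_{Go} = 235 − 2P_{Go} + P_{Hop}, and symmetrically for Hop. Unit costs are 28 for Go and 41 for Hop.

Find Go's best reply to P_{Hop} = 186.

Go's profit: π = (P_{Go} − 28)(235 − 2P_{Go} + P_{Hop}).
∂π/∂P_{Go} = 291 − 4P_{Go} + P_{Hop} = 0 ⇒ P_{Go} = 72.75 + 0.25P_{Hop}.
At P_{Hop} = 186: P_{Go} = 72.75 + 0.25·186 = 119.25.

119.25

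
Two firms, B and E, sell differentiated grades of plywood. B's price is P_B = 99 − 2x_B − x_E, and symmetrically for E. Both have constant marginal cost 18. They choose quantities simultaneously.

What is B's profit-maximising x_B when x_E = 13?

17

Firm B's profit: π = x_B(99 − 2x_B − x_E) − 18x_B.
∂π/∂x_B = 81 − 4x_B − x_E = 0 ⇒ x_B = 20.25 − 0.25x_E.
At x_E = 13: x_B = 20.25 − 0.25·13 = 17.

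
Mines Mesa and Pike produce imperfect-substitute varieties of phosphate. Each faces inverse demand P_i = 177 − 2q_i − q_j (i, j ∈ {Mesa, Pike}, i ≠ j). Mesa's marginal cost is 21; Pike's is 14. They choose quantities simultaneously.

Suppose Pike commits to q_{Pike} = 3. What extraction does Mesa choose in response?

38.25

Mine Mesa's profit: π = q_{Mesa}(177 − 2q_{Mesa} − q_{Pike}) − 21q_{Mesa}.
∂π/∂q_{Mesa} = 156 − 4q_{Mesa} − q_{Pike} = 0 ⇒ q_{Mesa} = 39 − 0.25q_{Pike}.
At q_{Pike} = 3: q_{Mesa} = 39 − 0.25·3 = 38.25.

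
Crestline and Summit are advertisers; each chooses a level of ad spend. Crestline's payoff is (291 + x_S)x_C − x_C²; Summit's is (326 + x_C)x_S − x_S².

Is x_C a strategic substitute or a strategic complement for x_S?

Expanding Crestline's payoff: 291x_C + x_Sx_C − x_C².
∂π/∂x_C = 291 + x_S − 2x_C = 0, so x_C = 145.5 + 0.5x_S.
The best-response slope dx_C/dx_S = 0.5 > 0: the reaction function is upward-sloping, so the choices are strategic complements.

strategic complements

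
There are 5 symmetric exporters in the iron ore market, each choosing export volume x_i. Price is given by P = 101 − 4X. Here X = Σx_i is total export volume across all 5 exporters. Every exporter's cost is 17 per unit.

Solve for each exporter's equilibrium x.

3.5

A representative exporter's profit is π_i = x_i(101 − 4X) − 17x_i, with X = x_i + Σ_{j≠i} x_j.
First-order condition: 84 − 8x_i − 4Σ_{j≠i} x_j = 0.
Imposing symmetry (x_j = x for all j) turns Σ_{j≠i} x_j into 4x, so 84 = 24x and x = 3.5.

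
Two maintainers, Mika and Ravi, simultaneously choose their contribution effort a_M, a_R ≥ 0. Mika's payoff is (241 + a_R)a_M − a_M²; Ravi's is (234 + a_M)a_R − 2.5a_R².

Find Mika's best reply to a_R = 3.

122

Expanding Mika's payoff: 241a_M + a_Ra_M − a_M².
∂π/∂a_M = 241 + a_R − 2a_M = 0, so a_M = 120.5 + 0.5a_R.
At a_R = 3: a_M = 120.5 + 0.5·3 = 122.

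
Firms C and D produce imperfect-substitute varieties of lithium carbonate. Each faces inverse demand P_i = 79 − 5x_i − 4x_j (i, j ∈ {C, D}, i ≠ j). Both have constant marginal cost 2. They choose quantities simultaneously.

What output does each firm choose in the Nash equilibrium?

Firm C's profit: π = x_C(79 − 5x_C − 4x_D) − 2x_C.
∂π/∂x_C = 77 − 10x_C − 4x_D = 0 ⇒ x_C = 7.7 − 0.4x_D.
Setting x_C = x_D in the reaction function: x_C = 7.7 − 0.4x_C, so x_C = 7.7 / 1.4 = 5.5.

5.5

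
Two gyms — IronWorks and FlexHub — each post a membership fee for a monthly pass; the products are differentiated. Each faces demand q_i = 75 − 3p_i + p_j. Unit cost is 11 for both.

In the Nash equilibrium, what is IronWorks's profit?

IronWorks's profit: π = (p_{IronWorks} − 11)(75 − 3p_{IronWorks} + p_{FlexHub}).
∂π/∂p_{IronWorks} = 108 − 6p_{IronWorks} + p_{FlexHub} = 0 ⇒ p_{IronWorks} = 18 + (1/6)p_{FlexHub}.
The game is symmetric, so in equilibrium p_{FlexHub} = p_{IronWorks}: the reaction function gives (5/6)p_{IronWorks} = 18, hence p_{IronWorks} = 21.6.
q_{IronWorks} = 75 − 3·21.6 + 21.6 = 31.8.
Profit = (21.6 − 11)·31.8 = 337.08.

337.08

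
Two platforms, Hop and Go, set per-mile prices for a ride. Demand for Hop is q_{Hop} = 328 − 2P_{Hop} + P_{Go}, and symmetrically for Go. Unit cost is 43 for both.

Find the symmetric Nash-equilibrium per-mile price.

138

Hop's profit: π = (P_{Hop} − 43)(328 − 2P_{Hop} + P_{Go}).
∂π/∂P_{Hop} = 414 − 4P_{Hop} + P_{Go} = 0 ⇒ P_{Hop} = 103.5 + 0.25P_{Go}.
By symmetry P_{Go} = P_{Hop}; substituting into the reaction function, 0.75P_{Hop} = 103.5 and P_{Hop} = 138.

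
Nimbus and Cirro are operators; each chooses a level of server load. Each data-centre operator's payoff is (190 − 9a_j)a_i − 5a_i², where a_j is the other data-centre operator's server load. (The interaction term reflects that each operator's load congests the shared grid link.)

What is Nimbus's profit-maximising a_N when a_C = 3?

Nimbus's payoff is (190 − 9a_C)a_N − 5a_N².
∂π/∂a_N = 190 − 9a_C − 10a_N = 0, so a_N = 19 − 0.9a_C.
At a_C = 3: a_N = 19 − 0.9·3 = 16.3.

16.3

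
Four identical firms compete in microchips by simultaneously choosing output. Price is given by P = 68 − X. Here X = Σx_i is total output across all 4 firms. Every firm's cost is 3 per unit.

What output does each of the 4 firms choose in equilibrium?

A representative firm's profit is π_i = x_i(68 − X) − 3x_i, with X = x_i + Σ_{j≠i} x_j.
First-order condition: 65 − 2x_i − Σ_{j≠i} x_j = 0.
Imposing symmetry (x_j = x for all j) turns Σ_{j≠i} x_j into 3x, so 65 = 5x and x = 13.

13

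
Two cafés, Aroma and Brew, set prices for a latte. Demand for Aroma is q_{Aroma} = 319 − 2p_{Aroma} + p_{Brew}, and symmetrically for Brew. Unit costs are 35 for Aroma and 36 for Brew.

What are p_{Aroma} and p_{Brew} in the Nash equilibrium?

Aroma's profit: π = (p_{Aroma} − 35)(319 − 2p_{Aroma} + p_{Brew}).
∂π/∂p_{Aroma} = 389 − 4p_{Aroma} + p_{Brew} = 0 ⇒ p_{Aroma} = 97.25 + 0.25p_{Brew}.
Similarly p_{Brew} = 97.75 + 0.25p_{Aroma}.
Substituting the second reaction function into the first: p_{Aroma} = 97.25 + 0.25(97.75 + 0.25p_{Aroma}), which gives 0.9375p_{Aroma} = 121.6875 ⇒ p_{Aroma} = 129.8.
Then p_{Brew} = 97.75 + 0.25·129.8 = 130.2.

129.8, 130.2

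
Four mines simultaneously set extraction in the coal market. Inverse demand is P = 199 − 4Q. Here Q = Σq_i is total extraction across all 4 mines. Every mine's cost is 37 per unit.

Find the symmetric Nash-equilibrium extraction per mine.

8.1

A representative mine's profit is π_i = q_i(199 − 4Q) − 37q_i, with Q = q_i + Σ_{j≠i} q_j.
First-order condition: 162 − 8q_i − 4Σ_{j≠i} q_j = 0.
In a symmetric equilibrium every mine chooses the same q, so Σ_{j≠i} q_j = 3q. The condition becomes 162 − 20q = 0, giving q = 162/20 = 8.1.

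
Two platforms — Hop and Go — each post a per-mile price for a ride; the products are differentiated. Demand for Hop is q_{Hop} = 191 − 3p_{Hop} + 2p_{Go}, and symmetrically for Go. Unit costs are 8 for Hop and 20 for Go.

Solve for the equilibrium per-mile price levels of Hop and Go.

56, 60.5

Hop's profit: π = (p_{Hop} − 8)(191 − 3p_{Hop} + 2p_{Go}).
∂π/∂p_{Hop} = 215 − 6p_{Hop} + 2p_{Go} = 0 ⇒ p_{Hop} = 215/6 + (1/3)p_{Go}.
Similarly p_{Go} = 251/6 + (1/3)p_{Hop}.
Solving the two reaction functions simultaneously: (1 − (1/3)(1/3))p_{Hop} = 215/6 + (1/3)·(251/6), so (8/9)p_{Hop} = 448/9 and p_{Hop} = 56.
Then p_{Go} = 251/6 + (1/3)·56 = 60.5.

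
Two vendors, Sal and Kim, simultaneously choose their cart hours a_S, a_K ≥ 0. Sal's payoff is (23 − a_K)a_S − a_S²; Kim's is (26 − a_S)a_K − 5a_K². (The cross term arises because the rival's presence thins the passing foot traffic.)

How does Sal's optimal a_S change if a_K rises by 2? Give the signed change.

Expanding Sal's payoff: 23a_S − a_Ka_S − a_S².
∂π/∂a_S = 23 − a_K − 2a_S = 0, so a_S = 11.5 − 0.5a_K.
The reaction-function slope is −0.5, so a 2-unit rise in a_K moves a_S by −0.5 × 2 = −1. Sal's best response falls — the actions are strategic substitutes.

-1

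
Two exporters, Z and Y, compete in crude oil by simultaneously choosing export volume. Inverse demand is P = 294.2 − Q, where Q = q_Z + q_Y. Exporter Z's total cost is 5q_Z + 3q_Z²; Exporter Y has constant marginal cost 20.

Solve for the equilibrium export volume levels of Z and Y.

20.28, 126.96

Exporter Z's profit: π = q_Z(294.2 − (q_Z + q_Y)) − 5q_Z − 3q_Z².
∂π/∂q_Z = 289.2 − 8q_Z − q_Y = 0, so q_Z = 36.15 − 0.125q_Y.
For Y: ∂π/∂q_Y = 274.2 − 2q_Y − q_Z = 0 ⇒ q_Y = 137.1 − 0.5q_Z.
Substituting the second reaction function into the first: q_Z = 36.15 − 0.125(137.1 − 0.5q_Z), which gives 0.9375q_Z = 19.0125 ⇒ q_Z = 20.28.
Then q_Y = 137.1 − 0.5·20.28 = 126.96.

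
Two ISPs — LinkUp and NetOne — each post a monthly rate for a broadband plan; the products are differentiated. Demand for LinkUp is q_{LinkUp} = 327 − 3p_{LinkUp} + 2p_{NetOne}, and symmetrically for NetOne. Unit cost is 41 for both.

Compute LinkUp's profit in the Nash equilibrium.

15336.75

LinkUp's profit: π = (p_{LinkUp} − 41)(327 − 3p_{LinkUp} + 2p_{NetOne}).
∂π/∂p_{LinkUp} = 450 − 6p_{LinkUp} + 2p_{NetOne} = 0 ⇒ p_{LinkUp} = 75 + (1/3)p_{NetOne}.
Setting p_{LinkUp} = p_{NetOne} in the reaction function: p_{LinkUp} = 75 + (1/3)p_{LinkUp}, so p_{LinkUp} = 75 / (2/3) = 112.5.
q_{LinkUp} = 327 − 3·112.5 + 2·112.5 = 214.5.
Profit = (112.5 − 41)·214.5 = 15336.75.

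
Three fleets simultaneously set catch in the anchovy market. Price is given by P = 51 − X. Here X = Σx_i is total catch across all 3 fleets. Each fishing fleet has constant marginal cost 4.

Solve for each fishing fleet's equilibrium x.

A representative fishing fleet's profit is π_i = x_i(51 − X) − 4x_i, with X = x_i + Σ_{j≠i} x_j.
First-order condition: 47 − 2x_i − Σ_{j≠i} x_j = 0.
In a symmetric equilibrium every fishing fleet chooses the same x, so Σ_{j≠i} x_j = 2x. The condition becomes 47 − 4x = 0, giving x = 47/4 = 11.75.

11.75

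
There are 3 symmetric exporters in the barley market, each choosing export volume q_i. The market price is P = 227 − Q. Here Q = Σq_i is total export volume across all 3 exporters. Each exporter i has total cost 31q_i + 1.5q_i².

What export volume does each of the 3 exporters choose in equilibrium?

A representative exporter's profit is π_i = q_i(227 − Q) − 31q_i − 1.5q_i², with Q = q_i + Σ_{j≠i} q_j.
First-order condition: 196 − 5q_i − Σ_{j≠i} q_j = 0.
Imposing symmetry (q_j = q for all j) turns Σ_{j≠i} q_j into 2q, so 196 = 7q and q = 28.

28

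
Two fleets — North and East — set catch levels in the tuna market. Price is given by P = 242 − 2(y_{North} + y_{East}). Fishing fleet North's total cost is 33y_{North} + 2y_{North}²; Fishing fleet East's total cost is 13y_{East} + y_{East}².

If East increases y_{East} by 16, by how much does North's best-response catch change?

-4

Fishing fleet North's profit: π = y_{North}(242 − 2(y_{North} + y_{East})) − 33y_{North} − 2y_{North}².
∂π/∂y_{North} = 209 − 8y_{North} − 2y_{East} = 0, so y_{North} = 26.125 − 0.25y_{East}.
The reaction-function slope is −0.25, so a 16-unit rise in y_{East} moves y_{North} by −0.25 × 16 = −4. North's best response falls — the actions are strategic substitutes.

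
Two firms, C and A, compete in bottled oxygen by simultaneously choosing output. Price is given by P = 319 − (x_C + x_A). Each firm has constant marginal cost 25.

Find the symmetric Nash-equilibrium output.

Firm C's profit: π = x_C(319 − (x_C + x_A)) − 25x_C.
∂π/∂x_C = 294 − 2x_C − x_A = 0, so x_C = 147 − 0.5x_A.
Setting x_C = x_A in the reaction function: x_C = 147 − 0.5x_C, so x_C = 147 / 1.5 = 98.

98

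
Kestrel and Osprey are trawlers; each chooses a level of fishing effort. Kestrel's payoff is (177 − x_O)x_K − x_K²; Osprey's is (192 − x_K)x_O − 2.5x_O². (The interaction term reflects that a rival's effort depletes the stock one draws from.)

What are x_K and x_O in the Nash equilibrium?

77, 23

Expanding Kestrel's payoff: 177x_K − x_Ox_K − x_K².
∂π/∂x_K = 177 − x_O − 2x_K = 0, so x_K = 88.5 − 0.5x_O.
Likewise for Osprey: x_O = 38.4 − 0.2x_K.
Substituting the second reaction function into the first: x_K = 88.5 − 0.5(38.4 − 0.2x_K), which gives 0.9x_K = 69.3 ⇒ x_K = 77.
Then x_O = 38.4 − 0.2·77 = 23.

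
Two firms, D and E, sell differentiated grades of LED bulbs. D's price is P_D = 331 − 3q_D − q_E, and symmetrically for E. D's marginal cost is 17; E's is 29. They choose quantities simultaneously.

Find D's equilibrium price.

152.6

Firm D's profit: π = q_D(331 − 3q_D − q_E) − 17q_D.
∂π/∂q_D = 314 − 6q_D − q_E = 0 ⇒ q_D = 157/3 − (1/6)q_E.
Similarly q_E = 151/3 − (1/6)q_D.
Substituting the second reaction function into the first: q_D = 157/3 − (1/6)(151/3 − (1/6)q_D), which gives (35/36)q_D = 791/18 ⇒ q_D = 45.2.
Then q_E = 151/3 − (1/6)·45.2 = 42.8.
P_D = 331 − 3·45.2 − 42.8 = 152.6.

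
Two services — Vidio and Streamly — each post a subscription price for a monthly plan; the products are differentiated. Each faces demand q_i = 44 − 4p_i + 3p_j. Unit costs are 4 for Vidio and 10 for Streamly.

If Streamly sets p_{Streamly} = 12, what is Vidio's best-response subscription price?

Vidio's profit: π = (p_{Vidio} − 4)(44 − 4p_{Vidio} + 3p_{Streamly}).
∂π/∂p_{Vidio} = 60 − 8p_{Vidio} + 3p_{Streamly} = 0 ⇒ p_{Vidio} = 7.5 + 0.375p_{Streamly}.
At p_{Streamly} = 12: p_{Vidio} = 7.5 + 0.375·12 = 12.

12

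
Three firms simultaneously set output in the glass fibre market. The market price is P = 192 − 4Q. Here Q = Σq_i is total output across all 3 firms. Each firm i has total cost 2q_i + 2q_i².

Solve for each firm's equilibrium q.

A representative firm's profit is π_i = q_i(192 − 4Q) − 2q_i − 2q_i², with Q = q_i + Σ_{j≠i} q_j.
First-order condition: 190 − 12q_i − 4Σ_{j≠i} q_j = 0.
In a symmetric equilibrium every firm chooses the same q, so Σ_{j≠i} q_j = 2q. The condition becomes 190 − 20q = 0, giving q = 190/20 = 9.5.

9.5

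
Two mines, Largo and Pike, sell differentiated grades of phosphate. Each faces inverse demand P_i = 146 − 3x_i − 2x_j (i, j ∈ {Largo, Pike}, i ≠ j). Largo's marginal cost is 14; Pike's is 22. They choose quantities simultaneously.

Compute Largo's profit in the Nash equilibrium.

Mine Largo's profit: π = x_{Largo}(146 − 3x_{Largo} − 2x_{Pike}) − 14x_{Largo}.
∂π/∂x_{Largo} = 132 − 6x_{Largo} − 2x_{Pike} = 0 ⇒ x_{Largo} = 22 − (1/3)x_{Pike}.
Similarly x_{Pike} = 62/3 − (1/3)x_{Largo}.
Solving the two reaction functions simultaneously: (1 − (−1/3)(−1/3))x_{Largo} = 22 − (1/3)·(62/3), so (8/9)x_{Largo} = 136/9 and x_{Largo} = 17.
Then x_{Pike} = 62/3 − (1/3)·17 = 15.
P_{Largo} = 146 − 3·17 − 2·15 = 65.
Profit = (65 − 14)·17 = 867.

867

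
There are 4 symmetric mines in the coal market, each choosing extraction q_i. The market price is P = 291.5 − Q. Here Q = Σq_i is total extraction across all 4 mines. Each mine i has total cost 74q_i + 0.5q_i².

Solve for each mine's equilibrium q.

A representative mine's profit is π_i = q_i(291.5 − Q) − 74q_i − 0.5q_i², with Q = q_i + Σ_{j≠i} q_j.
First-order condition: 217.5 − 3q_i − Σ_{j≠i} q_j = 0.
Imposing symmetry (q_j = q for all j) turns Σ_{j≠i} q_j into 3q, so 217.5 = 6q and q = 36.25.

36.25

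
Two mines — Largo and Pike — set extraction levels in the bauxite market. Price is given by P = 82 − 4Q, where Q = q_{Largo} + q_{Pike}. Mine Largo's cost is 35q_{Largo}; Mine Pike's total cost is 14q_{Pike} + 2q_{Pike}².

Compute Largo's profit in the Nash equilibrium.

Mine Largo's profit: π = q_{Largo}(82 − 4(q_{Largo} + q_{Pike})) − 35q_{Largo}.
∂π/∂q_{Largo} = 47 − 8q_{Largo} − 4q_{Pike} = 0, so q_{Largo} = 5.875 − 0.5q_{Pike}.
For Pike: ∂π/∂q_{Pike} = 68 − 12q_{Pike} − 4q_{Largo} = 0 ⇒ q_{Pike} = 17/3 − (1/3)q_{Largo}.
Substituting the second reaction function into the first: q_{Largo} = 5.875 − 0.5(17/3 − (1/3)q_{Largo}), which gives (5/6)q_{Largo} = 73/24 ⇒ q_{Largo} = 3.65.
Then q_{Pike} = 17/3 − (1/3)·3.65 = 4.45.
Price P = 82 − 4·8.1 = 49.6.
Largo's profit: (49.6 − 35)·3.65 = 53.29.

53.29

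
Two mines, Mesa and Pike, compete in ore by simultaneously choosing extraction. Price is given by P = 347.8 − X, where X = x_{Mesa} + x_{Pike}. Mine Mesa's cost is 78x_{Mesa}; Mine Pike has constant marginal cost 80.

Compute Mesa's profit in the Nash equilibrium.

8208.36

Mine Mesa's profit: π = x_{Mesa}(347.8 − (x_{Mesa} + x_{Pike})) − 78x_{Mesa}.
∂π/∂x_{Mesa} = 269.8 − 2x_{Mesa} − x_{Pike} = 0, so x_{Mesa} = 134.9 − 0.5x_{Pike}.
By the same steps for Pike: x_{Pike} = 133.9 − 0.5x_{Mesa}.
Plugging x_{Pike} into Mesa's best response: x_{Mesa} = 134.9 − 0.5(133.9 − 0.5x_{Mesa}) ⇒ 0.75x_{Mesa} = 67.95, so x_{Mesa} = 90.6.
Then x_{Pike} = 133.9 − 0.5·90.6 = 88.6.
Price P = 347.8 − 179.2 = 168.6.
Mesa's profit: (168.6 − 78)·90.6 = 8208.36.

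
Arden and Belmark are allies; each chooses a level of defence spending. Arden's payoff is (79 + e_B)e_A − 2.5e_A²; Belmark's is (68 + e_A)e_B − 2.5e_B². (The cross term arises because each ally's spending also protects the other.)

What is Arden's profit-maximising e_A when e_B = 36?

Expanding Arden's payoff: 79e_A + e_Be_A − 2.5e_A².
∂π/∂e_A = 79 + e_B − 5e_A = 0, so e_A = 15.8 + 0.2e_B.
At e_B = 36: e_A = 15.8 + 0.2·36 = 23.

23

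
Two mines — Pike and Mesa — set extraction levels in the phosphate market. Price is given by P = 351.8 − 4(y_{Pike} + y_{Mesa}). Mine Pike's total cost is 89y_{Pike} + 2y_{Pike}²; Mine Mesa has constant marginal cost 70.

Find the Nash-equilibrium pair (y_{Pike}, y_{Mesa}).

Mine Pike's profit: π = y_{Pike}(351.8 − 4(y_{Pike} + y_{Mesa})) − 89y_{Pike} − 2y_{Pike}².
∂π/∂y_{Pike} = 262.8 − 12y_{Pike} − 4y_{Mesa} = 0, so y_{Pike} = 21.9 − (1/3)y_{Mesa}.
For Mesa: ∂π/∂y_{Mesa} = 281.8 − 8y_{Mesa} − 4y_{Pike} = 0 ⇒ y_{Mesa} = 35.225 − 0.5y_{Pike}.
Solving the two reaction functions simultaneously: (1 − (−1/3)(−0.5))y_{Pike} = 21.9 − (1/3)·35.225, so (5/6)y_{Pike} = 1219/120 and y_{Pike} = 12.19.
Then y_{Mesa} = 35.225 − 0.5·12.19 = 29.13.

12.19, 29.13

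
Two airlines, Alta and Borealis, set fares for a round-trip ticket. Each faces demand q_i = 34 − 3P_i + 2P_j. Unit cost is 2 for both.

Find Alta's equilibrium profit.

Alta's profit: π = (P_{Alta} − 2)(34 − 3P_{Alta} + 2P_{Borealis}).
∂π/∂P_{Alta} = 40 − 6P_{Alta} + 2P_{Borealis} = 0 ⇒ P_{Alta} = 20/3 + (1/3)P_{Borealis}.
The game is symmetric, so in equilibrium P_{Borealis} = P_{Alta}: the reaction function gives (2/3)P_{Alta} = 20/3, hence P_{Alta} = 10.
q_{Alta} = 34 − 3·10 + 2·10 = 24.
Profit = (10 − 2)·24 = 192.

192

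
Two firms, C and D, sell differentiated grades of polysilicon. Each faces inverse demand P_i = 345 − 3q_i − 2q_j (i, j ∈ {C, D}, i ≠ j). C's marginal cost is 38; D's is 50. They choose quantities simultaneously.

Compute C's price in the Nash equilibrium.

Firm C's profit: π = q_C(345 − 3q_C − 2q_D) − 38q_C.
∂π/∂q_C = 307 − 6q_C − 2q_D = 0 ⇒ q_C = 307/6 − (1/3)q_D.
Similarly q_D = 295/6 − (1/3)q_C.
Plugging q_D into C's best response: q_C = 307/6 − (1/3)(295/6 − (1/3)q_C) ⇒ (8/9)q_C = 313/9, so q_C = 39.125.
Then q_D = 295/6 − (1/3)·39.125 = 36.125.
P_C = 345 − 3·39.125 − 2·36.125 = 155.375.

155.375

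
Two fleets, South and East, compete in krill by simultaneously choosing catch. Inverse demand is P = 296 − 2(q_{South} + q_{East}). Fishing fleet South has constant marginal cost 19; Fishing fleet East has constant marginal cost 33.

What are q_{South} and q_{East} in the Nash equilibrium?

Fishing fleet South's profit: π = q_{South}(296 − 2(q_{South} + q_{East})) − 19q_{South}.
∂π/∂q_{South} = 277 − 4q_{South} − 2q_{East} = 0, so q_{South} = 69.25 − 0.5q_{East}.
By the same steps for East: q_{East} = 65.75 − 0.5q_{South}.
Plugging q_{East} into South's best response: q_{South} = 69.25 − 0.5(65.75 − 0.5q_{South}) ⇒ 0.75q_{South} = 36.375, so q_{South} = 48.5.
Then q_{East} = 65.75 − 0.5·48.5 = 41.5.

48.5, 41.5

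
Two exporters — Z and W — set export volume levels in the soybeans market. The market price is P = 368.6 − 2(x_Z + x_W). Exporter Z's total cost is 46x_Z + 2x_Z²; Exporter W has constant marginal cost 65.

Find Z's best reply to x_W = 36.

Exporter Z's profit: π = x_Z(368.6 − 2(x_Z + x_W)) − 46x_Z − 2x_Z².
∂π/∂x_Z = 322.6 − 8x_Z − 2x_W = 0, so x_Z = 40.325 − 0.25x_W.
At x_W = 36: x_Z = 40.325 − 0.25·36 = 31.325.

31.325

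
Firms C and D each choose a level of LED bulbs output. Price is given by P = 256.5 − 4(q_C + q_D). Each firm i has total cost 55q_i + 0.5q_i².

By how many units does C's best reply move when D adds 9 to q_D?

Firm C's profit: π = q_C(256.5 − 4(q_C + q_D)) − 55q_C − 0.5q_C².
∂π/∂q_C = 201.5 − 9q_C − 4q_D = 0, so q_C = 403/18 − (4/9)q_D.
The reaction-function slope is −4/9, so a 9-unit rise in q_D moves q_C by −4/9 × 9 = −4. C's best response falls — the actions are strategic substitutes.

-4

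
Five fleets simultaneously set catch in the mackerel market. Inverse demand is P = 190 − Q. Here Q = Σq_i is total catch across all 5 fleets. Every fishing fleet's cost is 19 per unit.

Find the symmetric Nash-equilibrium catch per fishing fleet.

A representative fishing fleet's profit is π_i = q_i(190 − Q) − 19q_i, with Q = q_i + Σ_{j≠i} q_j.
First-order condition: 171 − 2q_i − Σ_{j≠i} q_j = 0.
Imposing symmetry (q_j = q for all j) turns Σ_{j≠i} q_j into 4q, so 171 = 6q and q = 28.5.

28.5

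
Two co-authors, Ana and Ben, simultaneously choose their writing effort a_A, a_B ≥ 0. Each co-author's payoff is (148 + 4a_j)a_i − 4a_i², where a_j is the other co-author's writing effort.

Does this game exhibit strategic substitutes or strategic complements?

Ana's payoff is (148 + 4a_B)a_A − 4a_A².
∂π/∂a_A = 148 + 4a_B − 8a_A = 0, so a_A = 18.5 + 0.5a_B.
The best-response slope da_A/da_B = 0.5 > 0: the reaction function is upward-sloping, so the choices are strategic complements.

strategic complements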